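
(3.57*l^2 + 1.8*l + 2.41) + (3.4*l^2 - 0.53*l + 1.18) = 6.97*l^2 + 1.27*l + 3.59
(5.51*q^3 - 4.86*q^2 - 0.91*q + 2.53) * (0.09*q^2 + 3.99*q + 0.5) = 0.4959*q^5 + 21.5475*q^4 - 16.7183*q^3 - 5.8332*q^2 + 9.6397*q + 1.265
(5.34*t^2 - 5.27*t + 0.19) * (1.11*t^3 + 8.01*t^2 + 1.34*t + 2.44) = 5.9274*t^5 + 36.9237*t^4 - 34.8462*t^3 + 7.4897*t^2 - 12.6042*t + 0.4636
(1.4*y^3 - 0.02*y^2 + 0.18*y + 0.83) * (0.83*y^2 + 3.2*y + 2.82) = 1.162*y^5 + 4.4634*y^4 + 4.0334*y^3 + 1.2085*y^2 + 3.1636*y + 2.3406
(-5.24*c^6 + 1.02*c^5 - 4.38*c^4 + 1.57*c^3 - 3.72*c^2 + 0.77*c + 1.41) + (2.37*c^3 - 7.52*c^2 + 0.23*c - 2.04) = -5.24*c^6 + 1.02*c^5 - 4.38*c^4 + 3.94*c^3 - 11.24*c^2 + 1.0*c - 0.63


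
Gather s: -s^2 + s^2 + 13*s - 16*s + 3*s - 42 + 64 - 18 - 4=0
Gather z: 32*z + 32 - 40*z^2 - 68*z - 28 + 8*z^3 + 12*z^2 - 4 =8*z^3 - 28*z^2 - 36*z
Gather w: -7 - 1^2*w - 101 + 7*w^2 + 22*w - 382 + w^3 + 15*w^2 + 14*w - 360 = w^3 + 22*w^2 + 35*w - 850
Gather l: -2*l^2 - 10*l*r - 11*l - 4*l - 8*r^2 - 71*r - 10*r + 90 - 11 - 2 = -2*l^2 + l*(-10*r - 15) - 8*r^2 - 81*r + 77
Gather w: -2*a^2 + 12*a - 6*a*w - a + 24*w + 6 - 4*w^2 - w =-2*a^2 + 11*a - 4*w^2 + w*(23 - 6*a) + 6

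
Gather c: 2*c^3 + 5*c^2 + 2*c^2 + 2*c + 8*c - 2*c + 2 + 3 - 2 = 2*c^3 + 7*c^2 + 8*c + 3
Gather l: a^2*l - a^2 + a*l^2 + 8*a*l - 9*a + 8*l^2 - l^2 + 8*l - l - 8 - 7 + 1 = -a^2 - 9*a + l^2*(a + 7) + l*(a^2 + 8*a + 7) - 14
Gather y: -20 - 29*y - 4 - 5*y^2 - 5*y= -5*y^2 - 34*y - 24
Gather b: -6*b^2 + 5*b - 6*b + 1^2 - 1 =-6*b^2 - b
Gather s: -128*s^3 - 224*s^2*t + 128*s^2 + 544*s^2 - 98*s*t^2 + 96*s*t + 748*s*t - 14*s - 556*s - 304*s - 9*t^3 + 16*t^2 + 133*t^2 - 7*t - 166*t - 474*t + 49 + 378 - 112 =-128*s^3 + s^2*(672 - 224*t) + s*(-98*t^2 + 844*t - 874) - 9*t^3 + 149*t^2 - 647*t + 315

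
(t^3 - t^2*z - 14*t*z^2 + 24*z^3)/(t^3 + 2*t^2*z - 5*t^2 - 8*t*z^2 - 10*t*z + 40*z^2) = (t - 3*z)/(t - 5)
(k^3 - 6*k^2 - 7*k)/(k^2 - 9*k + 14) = k*(k + 1)/(k - 2)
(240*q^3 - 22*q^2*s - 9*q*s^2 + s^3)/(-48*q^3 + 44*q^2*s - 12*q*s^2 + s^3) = (-40*q^2 - 3*q*s + s^2)/(8*q^2 - 6*q*s + s^2)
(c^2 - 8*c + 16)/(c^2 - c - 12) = (c - 4)/(c + 3)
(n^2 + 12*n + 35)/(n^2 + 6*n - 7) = (n + 5)/(n - 1)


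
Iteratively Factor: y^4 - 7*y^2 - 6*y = (y + 1)*(y^3 - y^2 - 6*y) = y*(y + 1)*(y^2 - y - 6) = y*(y - 3)*(y + 1)*(y + 2)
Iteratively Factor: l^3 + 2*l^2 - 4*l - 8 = (l + 2)*(l^2 - 4) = (l + 2)^2*(l - 2)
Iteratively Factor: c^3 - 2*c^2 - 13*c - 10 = (c + 2)*(c^2 - 4*c - 5) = (c + 1)*(c + 2)*(c - 5)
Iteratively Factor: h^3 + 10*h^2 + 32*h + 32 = (h + 4)*(h^2 + 6*h + 8) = (h + 4)^2*(h + 2)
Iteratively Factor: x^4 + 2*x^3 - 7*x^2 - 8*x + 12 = (x + 3)*(x^3 - x^2 - 4*x + 4) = (x + 2)*(x + 3)*(x^2 - 3*x + 2) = (x - 1)*(x + 2)*(x + 3)*(x - 2)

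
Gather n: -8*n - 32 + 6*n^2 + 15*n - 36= 6*n^2 + 7*n - 68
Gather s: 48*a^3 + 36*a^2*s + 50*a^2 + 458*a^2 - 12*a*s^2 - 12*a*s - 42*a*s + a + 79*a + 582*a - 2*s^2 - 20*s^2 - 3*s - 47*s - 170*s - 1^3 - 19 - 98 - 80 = 48*a^3 + 508*a^2 + 662*a + s^2*(-12*a - 22) + s*(36*a^2 - 54*a - 220) - 198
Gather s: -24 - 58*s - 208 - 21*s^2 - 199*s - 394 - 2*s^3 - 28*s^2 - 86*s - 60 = -2*s^3 - 49*s^2 - 343*s - 686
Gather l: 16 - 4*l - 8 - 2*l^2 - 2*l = -2*l^2 - 6*l + 8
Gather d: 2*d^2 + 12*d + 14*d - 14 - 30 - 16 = 2*d^2 + 26*d - 60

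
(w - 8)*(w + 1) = w^2 - 7*w - 8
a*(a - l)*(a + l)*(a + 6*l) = a^4 + 6*a^3*l - a^2*l^2 - 6*a*l^3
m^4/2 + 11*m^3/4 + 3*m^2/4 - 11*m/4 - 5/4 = (m/2 + 1/4)*(m - 1)*(m + 1)*(m + 5)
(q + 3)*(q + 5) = q^2 + 8*q + 15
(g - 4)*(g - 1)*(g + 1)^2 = g^4 - 3*g^3 - 5*g^2 + 3*g + 4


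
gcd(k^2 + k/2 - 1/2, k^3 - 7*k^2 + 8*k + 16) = k + 1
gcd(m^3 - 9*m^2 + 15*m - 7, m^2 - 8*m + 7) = m^2 - 8*m + 7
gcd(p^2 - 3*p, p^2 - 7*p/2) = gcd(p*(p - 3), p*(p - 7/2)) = p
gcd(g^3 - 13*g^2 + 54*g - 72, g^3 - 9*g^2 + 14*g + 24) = g^2 - 10*g + 24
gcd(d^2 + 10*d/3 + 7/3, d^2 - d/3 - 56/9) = d + 7/3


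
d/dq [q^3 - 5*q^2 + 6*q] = 3*q^2 - 10*q + 6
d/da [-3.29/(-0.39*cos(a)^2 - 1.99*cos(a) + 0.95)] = (2.5662*cos(a) + 6.5471)*sin(a)/(0.39*cos(a)^2 + 1.99*cos(a) - 0.95)^2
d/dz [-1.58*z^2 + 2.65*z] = 2.65 - 3.16*z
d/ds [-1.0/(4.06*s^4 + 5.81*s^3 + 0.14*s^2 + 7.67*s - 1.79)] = (16.24*s^3 + 17.43*s^2 + 0.28*s + 7.67)/(4.06*s^4 + 5.81*s^3 + 0.14*s^2 + 7.67*s - 1.79)^2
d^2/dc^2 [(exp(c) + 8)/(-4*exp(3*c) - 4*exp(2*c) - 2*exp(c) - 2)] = (-16*exp(6*c) - 300*exp(5*c) - 348*exp(4*c) - 132*exp(3*c) + 108*exp(2*c) + 57*exp(c) + 7)*exp(c)/(2*(8*exp(9*c) + 24*exp(8*c) + 36*exp(7*c) + 44*exp(6*c) + 42*exp(5*c) + 30*exp(4*c) + 19*exp(3*c) + 9*exp(2*c) + 3*exp(c) + 1))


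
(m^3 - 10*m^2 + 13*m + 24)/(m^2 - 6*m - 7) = (m^2 - 11*m + 24)/(m - 7)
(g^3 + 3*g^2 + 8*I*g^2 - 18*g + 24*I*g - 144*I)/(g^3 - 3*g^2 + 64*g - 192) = (g + 6)/(g - 8*I)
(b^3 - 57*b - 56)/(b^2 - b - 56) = b + 1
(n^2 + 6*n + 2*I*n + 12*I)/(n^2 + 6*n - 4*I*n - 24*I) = (n + 2*I)/(n - 4*I)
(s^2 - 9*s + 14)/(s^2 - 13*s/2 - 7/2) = 2*(s - 2)/(2*s + 1)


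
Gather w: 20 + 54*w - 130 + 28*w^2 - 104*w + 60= 28*w^2 - 50*w - 50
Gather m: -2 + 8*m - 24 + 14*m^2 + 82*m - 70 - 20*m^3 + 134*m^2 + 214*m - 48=-20*m^3 + 148*m^2 + 304*m - 144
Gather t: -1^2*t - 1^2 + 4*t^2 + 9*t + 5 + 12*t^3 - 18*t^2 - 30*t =12*t^3 - 14*t^2 - 22*t + 4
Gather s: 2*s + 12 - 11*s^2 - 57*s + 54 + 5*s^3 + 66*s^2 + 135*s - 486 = 5*s^3 + 55*s^2 + 80*s - 420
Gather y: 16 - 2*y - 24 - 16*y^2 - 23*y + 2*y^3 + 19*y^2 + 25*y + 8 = 2*y^3 + 3*y^2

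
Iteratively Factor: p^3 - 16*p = (p + 4)*(p^2 - 4*p) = p*(p + 4)*(p - 4)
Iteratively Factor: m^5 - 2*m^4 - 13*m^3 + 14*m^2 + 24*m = (m - 4)*(m^4 + 2*m^3 - 5*m^2 - 6*m) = (m - 4)*(m + 1)*(m^3 + m^2 - 6*m) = (m - 4)*(m + 1)*(m + 3)*(m^2 - 2*m) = (m - 4)*(m - 2)*(m + 1)*(m + 3)*(m)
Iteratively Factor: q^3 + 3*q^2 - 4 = (q + 2)*(q^2 + q - 2) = (q - 1)*(q + 2)*(q + 2)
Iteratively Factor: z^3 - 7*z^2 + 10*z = (z - 2)*(z^2 - 5*z) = z*(z - 2)*(z - 5)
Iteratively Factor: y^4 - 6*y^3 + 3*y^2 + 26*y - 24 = (y - 1)*(y^3 - 5*y^2 - 2*y + 24) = (y - 4)*(y - 1)*(y^2 - y - 6) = (y - 4)*(y - 3)*(y - 1)*(y + 2)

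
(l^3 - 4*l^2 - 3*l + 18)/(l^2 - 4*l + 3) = (l^2 - l - 6)/(l - 1)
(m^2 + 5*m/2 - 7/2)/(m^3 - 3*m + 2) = (m + 7/2)/(m^2 + m - 2)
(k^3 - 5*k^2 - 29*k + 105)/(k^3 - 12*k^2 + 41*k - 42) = (k + 5)/(k - 2)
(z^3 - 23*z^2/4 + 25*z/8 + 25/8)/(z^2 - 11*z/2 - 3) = (4*z^2 - 25*z + 25)/(4*(z - 6))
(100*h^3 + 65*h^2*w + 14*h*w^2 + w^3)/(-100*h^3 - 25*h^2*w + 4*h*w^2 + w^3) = (5*h + w)/(-5*h + w)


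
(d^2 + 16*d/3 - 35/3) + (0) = d^2 + 16*d/3 - 35/3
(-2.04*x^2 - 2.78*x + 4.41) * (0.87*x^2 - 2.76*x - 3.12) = -1.7748*x^4 + 3.2118*x^3 + 17.8743*x^2 - 3.498*x - 13.7592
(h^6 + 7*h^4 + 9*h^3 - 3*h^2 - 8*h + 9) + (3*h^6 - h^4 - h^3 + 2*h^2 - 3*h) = 4*h^6 + 6*h^4 + 8*h^3 - h^2 - 11*h + 9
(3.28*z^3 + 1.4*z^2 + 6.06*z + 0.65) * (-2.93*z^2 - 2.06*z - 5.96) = -9.6104*z^5 - 10.8588*z^4 - 40.1886*z^3 - 22.7321*z^2 - 37.4566*z - 3.874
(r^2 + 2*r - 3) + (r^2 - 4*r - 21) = 2*r^2 - 2*r - 24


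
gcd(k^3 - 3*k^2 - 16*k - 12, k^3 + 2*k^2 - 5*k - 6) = k + 1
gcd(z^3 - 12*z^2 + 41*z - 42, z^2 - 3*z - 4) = 1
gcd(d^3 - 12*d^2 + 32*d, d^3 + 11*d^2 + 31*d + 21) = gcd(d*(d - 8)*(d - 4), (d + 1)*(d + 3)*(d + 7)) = 1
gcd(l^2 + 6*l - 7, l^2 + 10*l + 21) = l + 7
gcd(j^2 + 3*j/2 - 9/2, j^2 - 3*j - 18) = j + 3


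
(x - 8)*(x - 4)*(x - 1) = x^3 - 13*x^2 + 44*x - 32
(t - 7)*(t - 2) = t^2 - 9*t + 14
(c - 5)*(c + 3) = c^2 - 2*c - 15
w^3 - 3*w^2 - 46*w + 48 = (w - 8)*(w - 1)*(w + 6)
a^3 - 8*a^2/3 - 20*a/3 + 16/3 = (a - 4)*(a - 2/3)*(a + 2)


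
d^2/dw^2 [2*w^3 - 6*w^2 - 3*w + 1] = 12*w - 12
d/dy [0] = 0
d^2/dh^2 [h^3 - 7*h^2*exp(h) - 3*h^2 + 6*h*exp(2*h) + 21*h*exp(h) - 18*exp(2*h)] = -7*h^2*exp(h) + 24*h*exp(2*h) - 7*h*exp(h) + 6*h - 48*exp(2*h) + 28*exp(h) - 6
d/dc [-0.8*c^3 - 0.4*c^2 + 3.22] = c*(-2.4*c - 0.8)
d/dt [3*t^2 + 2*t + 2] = 6*t + 2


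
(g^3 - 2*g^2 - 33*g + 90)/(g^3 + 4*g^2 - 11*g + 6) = (g^2 - 8*g + 15)/(g^2 - 2*g + 1)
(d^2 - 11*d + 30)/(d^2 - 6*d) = (d - 5)/d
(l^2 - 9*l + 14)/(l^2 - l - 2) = (l - 7)/(l + 1)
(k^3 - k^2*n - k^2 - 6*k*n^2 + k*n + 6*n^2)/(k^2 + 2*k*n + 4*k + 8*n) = (k^2 - 3*k*n - k + 3*n)/(k + 4)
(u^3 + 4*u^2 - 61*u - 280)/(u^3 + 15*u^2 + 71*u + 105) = (u - 8)/(u + 3)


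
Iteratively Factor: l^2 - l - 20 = (l + 4)*(l - 5)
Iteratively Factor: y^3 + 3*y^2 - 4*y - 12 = (y + 3)*(y^2 - 4) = (y + 2)*(y + 3)*(y - 2)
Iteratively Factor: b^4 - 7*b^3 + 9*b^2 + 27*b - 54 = (b - 3)*(b^3 - 4*b^2 - 3*b + 18) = (b - 3)^2*(b^2 - b - 6) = (b - 3)^3*(b + 2)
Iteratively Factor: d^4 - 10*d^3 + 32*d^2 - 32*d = (d - 2)*(d^3 - 8*d^2 + 16*d) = d*(d - 2)*(d^2 - 8*d + 16) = d*(d - 4)*(d - 2)*(d - 4)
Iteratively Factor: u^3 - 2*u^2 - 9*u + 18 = (u - 2)*(u^2 - 9) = (u - 3)*(u - 2)*(u + 3)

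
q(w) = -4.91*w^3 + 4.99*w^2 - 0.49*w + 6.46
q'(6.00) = -470.89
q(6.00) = -877.40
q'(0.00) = -0.49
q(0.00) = 6.46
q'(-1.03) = -26.40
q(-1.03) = 17.62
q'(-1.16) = -31.89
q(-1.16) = 21.41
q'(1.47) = -17.65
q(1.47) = 0.93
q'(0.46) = 0.98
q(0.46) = 6.81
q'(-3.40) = -204.70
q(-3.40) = 258.79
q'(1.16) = -8.73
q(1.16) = 4.94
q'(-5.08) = -431.32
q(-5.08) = 781.41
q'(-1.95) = -75.96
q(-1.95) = 62.80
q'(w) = -14.73*w^2 + 9.98*w - 0.49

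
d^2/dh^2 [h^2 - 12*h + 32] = 2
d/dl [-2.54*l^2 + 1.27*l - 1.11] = 1.27 - 5.08*l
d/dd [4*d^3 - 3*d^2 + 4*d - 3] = 12*d^2 - 6*d + 4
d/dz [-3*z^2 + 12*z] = 12 - 6*z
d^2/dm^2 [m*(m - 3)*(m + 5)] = 6*m + 4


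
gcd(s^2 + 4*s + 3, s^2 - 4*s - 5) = s + 1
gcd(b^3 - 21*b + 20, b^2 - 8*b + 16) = b - 4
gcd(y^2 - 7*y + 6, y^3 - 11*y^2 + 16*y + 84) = y - 6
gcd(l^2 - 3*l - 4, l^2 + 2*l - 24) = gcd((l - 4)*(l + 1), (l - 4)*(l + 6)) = l - 4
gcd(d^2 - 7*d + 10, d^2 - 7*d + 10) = d^2 - 7*d + 10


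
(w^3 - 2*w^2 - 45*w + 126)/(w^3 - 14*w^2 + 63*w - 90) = (w + 7)/(w - 5)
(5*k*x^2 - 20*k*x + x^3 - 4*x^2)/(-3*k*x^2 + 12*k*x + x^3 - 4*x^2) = (5*k + x)/(-3*k + x)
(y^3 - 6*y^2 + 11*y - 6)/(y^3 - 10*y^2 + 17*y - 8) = (y^2 - 5*y + 6)/(y^2 - 9*y + 8)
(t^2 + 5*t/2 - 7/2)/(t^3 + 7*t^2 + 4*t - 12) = (t + 7/2)/(t^2 + 8*t + 12)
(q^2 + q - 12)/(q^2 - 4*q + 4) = (q^2 + q - 12)/(q^2 - 4*q + 4)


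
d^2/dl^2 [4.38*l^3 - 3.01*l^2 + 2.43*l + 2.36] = 26.28*l - 6.02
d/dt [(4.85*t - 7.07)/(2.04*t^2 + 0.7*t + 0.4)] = (-9.894*t^2 + 28.8456*t + 6.889)/(4.1616*t^4 + 2.856*t^3 + 2.122*t^2 + 0.56*t + 0.16)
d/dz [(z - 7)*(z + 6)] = 2*z - 1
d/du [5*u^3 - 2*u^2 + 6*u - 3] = 15*u^2 - 4*u + 6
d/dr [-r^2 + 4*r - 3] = 4 - 2*r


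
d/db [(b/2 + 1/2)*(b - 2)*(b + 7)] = 3*b^2/2 + 6*b - 9/2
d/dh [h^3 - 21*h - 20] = 3*h^2 - 21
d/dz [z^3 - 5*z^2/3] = z*(9*z - 10)/3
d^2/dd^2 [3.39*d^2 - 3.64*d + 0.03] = 6.78000000000000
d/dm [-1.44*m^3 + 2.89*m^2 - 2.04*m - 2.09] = -4.32*m^2 + 5.78*m - 2.04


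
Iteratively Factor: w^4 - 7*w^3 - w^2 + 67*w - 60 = (w + 3)*(w^3 - 10*w^2 + 29*w - 20) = (w - 4)*(w + 3)*(w^2 - 6*w + 5) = (w - 5)*(w - 4)*(w + 3)*(w - 1)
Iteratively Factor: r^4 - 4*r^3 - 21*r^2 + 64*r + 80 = (r - 5)*(r^3 + r^2 - 16*r - 16) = (r - 5)*(r + 4)*(r^2 - 3*r - 4) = (r - 5)*(r + 1)*(r + 4)*(r - 4)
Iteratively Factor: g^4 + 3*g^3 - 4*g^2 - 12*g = (g + 2)*(g^3 + g^2 - 6*g) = (g + 2)*(g + 3)*(g^2 - 2*g) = (g - 2)*(g + 2)*(g + 3)*(g)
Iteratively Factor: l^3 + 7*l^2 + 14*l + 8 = (l + 4)*(l^2 + 3*l + 2) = (l + 1)*(l + 4)*(l + 2)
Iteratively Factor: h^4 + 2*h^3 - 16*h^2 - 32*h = (h + 4)*(h^3 - 2*h^2 - 8*h) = (h - 4)*(h + 4)*(h^2 + 2*h) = (h - 4)*(h + 2)*(h + 4)*(h)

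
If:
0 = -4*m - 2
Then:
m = -1/2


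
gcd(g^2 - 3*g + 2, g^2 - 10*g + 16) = g - 2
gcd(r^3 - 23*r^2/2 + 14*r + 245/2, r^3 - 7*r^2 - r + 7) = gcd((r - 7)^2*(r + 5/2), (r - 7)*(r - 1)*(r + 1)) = r - 7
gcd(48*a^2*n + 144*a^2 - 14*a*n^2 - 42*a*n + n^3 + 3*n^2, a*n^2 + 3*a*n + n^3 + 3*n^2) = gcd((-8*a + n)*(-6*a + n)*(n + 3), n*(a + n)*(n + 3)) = n + 3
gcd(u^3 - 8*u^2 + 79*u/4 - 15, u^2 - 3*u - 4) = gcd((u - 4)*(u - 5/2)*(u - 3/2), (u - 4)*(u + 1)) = u - 4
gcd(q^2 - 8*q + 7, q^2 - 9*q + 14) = q - 7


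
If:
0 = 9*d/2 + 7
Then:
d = -14/9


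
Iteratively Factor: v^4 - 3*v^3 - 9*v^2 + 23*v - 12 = (v - 4)*(v^3 + v^2 - 5*v + 3) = (v - 4)*(v - 1)*(v^2 + 2*v - 3) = (v - 4)*(v - 1)*(v + 3)*(v - 1)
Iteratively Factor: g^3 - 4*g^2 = (g)*(g^2 - 4*g) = g*(g - 4)*(g)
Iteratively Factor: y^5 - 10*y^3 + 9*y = (y)*(y^4 - 10*y^2 + 9) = y*(y - 3)*(y^3 + 3*y^2 - y - 3) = y*(y - 3)*(y - 1)*(y^2 + 4*y + 3) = y*(y - 3)*(y - 1)*(y + 1)*(y + 3)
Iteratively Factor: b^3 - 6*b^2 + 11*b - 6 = (b - 2)*(b^2 - 4*b + 3) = (b - 3)*(b - 2)*(b - 1)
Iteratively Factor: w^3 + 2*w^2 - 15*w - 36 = (w + 3)*(w^2 - w - 12) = (w - 4)*(w + 3)*(w + 3)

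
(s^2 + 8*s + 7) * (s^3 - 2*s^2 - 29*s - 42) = s^5 + 6*s^4 - 38*s^3 - 288*s^2 - 539*s - 294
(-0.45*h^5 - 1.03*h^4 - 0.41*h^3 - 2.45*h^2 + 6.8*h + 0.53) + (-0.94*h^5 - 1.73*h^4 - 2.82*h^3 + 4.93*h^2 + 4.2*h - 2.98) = -1.39*h^5 - 2.76*h^4 - 3.23*h^3 + 2.48*h^2 + 11.0*h - 2.45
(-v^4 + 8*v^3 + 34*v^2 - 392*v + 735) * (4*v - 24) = -4*v^5 + 56*v^4 - 56*v^3 - 2384*v^2 + 12348*v - 17640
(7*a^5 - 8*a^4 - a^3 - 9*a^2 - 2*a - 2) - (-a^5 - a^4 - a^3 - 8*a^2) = 8*a^5 - 7*a^4 - a^2 - 2*a - 2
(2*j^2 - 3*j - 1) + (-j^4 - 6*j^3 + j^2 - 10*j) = -j^4 - 6*j^3 + 3*j^2 - 13*j - 1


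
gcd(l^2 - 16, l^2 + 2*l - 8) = l + 4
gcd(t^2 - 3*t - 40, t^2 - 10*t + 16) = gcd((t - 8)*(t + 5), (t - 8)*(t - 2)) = t - 8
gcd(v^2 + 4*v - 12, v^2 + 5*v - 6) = v + 6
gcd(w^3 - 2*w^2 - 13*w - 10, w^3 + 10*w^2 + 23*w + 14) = w^2 + 3*w + 2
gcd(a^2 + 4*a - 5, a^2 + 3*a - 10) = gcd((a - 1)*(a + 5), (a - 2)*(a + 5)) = a + 5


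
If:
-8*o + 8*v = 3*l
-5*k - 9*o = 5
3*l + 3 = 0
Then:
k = -9*v/5 - 67/40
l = -1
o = v + 3/8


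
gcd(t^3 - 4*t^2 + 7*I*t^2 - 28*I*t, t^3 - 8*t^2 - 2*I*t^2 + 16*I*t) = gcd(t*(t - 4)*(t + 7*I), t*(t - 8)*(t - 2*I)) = t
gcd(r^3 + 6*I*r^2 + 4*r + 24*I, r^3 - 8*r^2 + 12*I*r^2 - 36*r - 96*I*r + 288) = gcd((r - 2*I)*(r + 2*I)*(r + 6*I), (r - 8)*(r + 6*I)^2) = r + 6*I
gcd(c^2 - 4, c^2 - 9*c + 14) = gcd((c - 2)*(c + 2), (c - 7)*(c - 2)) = c - 2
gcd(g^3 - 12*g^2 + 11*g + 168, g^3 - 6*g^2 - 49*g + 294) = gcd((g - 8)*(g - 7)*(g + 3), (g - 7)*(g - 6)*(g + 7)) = g - 7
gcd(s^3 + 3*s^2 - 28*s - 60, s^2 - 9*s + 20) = s - 5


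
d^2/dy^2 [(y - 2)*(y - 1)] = 2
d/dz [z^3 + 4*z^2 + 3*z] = 3*z^2 + 8*z + 3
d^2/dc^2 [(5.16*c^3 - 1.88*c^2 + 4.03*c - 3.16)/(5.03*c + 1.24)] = (261.105288*c^3 + 193.103712*c^2 + 47.604096*c - 215.954896)/(127.263527*c^3 + 94.119348*c^2 + 23.202384*c + 1.906624)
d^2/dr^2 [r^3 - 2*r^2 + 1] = 6*r - 4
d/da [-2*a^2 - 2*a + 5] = -4*a - 2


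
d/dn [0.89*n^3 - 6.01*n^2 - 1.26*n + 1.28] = 2.67*n^2 - 12.02*n - 1.26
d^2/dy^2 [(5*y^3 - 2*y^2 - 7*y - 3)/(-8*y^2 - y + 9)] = 2*(67*y^3 + 1143*y^2 + 369*y + 444)/(512*y^6 + 192*y^5 - 1704*y^4 - 431*y^3 + 1917*y^2 + 243*y - 729)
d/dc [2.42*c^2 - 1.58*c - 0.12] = 4.84*c - 1.58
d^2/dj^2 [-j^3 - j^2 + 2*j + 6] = -6*j - 2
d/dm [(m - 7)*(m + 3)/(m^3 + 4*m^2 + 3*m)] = (-m^2 + 14*m + 7)/(m^2*(m^2 + 2*m + 1))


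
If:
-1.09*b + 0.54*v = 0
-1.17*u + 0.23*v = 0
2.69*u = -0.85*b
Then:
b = 0.00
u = 0.00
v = 0.00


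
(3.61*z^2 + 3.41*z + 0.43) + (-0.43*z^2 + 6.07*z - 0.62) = 3.18*z^2 + 9.48*z - 0.19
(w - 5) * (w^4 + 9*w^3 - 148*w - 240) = w^5 + 4*w^4 - 45*w^3 - 148*w^2 + 500*w + 1200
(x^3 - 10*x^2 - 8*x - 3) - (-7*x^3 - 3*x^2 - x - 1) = 8*x^3 - 7*x^2 - 7*x - 2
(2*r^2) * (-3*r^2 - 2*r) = -6*r^4 - 4*r^3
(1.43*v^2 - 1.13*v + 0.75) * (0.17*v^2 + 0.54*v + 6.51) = 0.2431*v^4 + 0.5801*v^3 + 8.8266*v^2 - 6.9513*v + 4.8825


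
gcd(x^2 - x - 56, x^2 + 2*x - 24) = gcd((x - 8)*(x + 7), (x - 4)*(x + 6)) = 1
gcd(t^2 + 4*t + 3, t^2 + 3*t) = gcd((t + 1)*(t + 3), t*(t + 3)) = t + 3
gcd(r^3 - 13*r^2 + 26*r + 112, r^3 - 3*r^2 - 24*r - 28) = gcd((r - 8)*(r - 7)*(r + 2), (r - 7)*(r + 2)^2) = r^2 - 5*r - 14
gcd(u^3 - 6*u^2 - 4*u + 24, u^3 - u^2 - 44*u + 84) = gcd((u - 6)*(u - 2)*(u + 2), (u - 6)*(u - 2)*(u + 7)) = u^2 - 8*u + 12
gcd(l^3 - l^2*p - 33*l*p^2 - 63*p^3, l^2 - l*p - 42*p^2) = -l + 7*p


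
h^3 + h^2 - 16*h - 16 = (h - 4)*(h + 1)*(h + 4)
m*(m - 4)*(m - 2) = m^3 - 6*m^2 + 8*m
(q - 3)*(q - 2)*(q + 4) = q^3 - q^2 - 14*q + 24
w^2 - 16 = (w - 4)*(w + 4)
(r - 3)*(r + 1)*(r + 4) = r^3 + 2*r^2 - 11*r - 12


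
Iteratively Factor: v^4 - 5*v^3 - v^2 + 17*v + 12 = (v + 1)*(v^3 - 6*v^2 + 5*v + 12) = (v + 1)^2*(v^2 - 7*v + 12) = (v - 3)*(v + 1)^2*(v - 4)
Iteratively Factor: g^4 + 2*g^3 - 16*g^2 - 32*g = (g + 4)*(g^3 - 2*g^2 - 8*g) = (g + 2)*(g + 4)*(g^2 - 4*g) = (g - 4)*(g + 2)*(g + 4)*(g)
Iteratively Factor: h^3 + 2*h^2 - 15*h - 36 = (h - 4)*(h^2 + 6*h + 9) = (h - 4)*(h + 3)*(h + 3)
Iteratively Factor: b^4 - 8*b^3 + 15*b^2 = (b - 3)*(b^3 - 5*b^2) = b*(b - 3)*(b^2 - 5*b) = b^2*(b - 3)*(b - 5)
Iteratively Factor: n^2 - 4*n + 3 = (n - 1)*(n - 3)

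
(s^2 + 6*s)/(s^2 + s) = (s + 6)/(s + 1)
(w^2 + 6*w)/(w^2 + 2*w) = (w + 6)/(w + 2)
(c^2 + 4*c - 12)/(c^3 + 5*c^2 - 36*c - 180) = (c - 2)/(c^2 - c - 30)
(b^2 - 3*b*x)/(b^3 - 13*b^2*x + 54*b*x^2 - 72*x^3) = b/(b^2 - 10*b*x + 24*x^2)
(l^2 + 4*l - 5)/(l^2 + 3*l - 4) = (l + 5)/(l + 4)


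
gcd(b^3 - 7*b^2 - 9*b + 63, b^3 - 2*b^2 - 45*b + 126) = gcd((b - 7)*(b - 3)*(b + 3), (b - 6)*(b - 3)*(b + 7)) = b - 3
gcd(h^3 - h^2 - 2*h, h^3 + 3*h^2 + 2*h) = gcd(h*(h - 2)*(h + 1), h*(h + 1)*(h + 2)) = h^2 + h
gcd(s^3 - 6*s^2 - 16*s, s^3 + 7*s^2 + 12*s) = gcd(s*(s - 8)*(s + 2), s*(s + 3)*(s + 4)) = s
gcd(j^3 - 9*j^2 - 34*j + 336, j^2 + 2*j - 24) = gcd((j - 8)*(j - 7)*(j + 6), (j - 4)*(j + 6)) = j + 6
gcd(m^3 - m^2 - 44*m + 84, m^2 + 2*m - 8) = m - 2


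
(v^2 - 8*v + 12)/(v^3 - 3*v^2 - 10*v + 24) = (v - 6)/(v^2 - v - 12)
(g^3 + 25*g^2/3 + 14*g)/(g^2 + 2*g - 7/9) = 3*g*(g + 6)/(3*g - 1)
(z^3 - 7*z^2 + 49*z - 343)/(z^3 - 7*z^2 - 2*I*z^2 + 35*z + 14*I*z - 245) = (z + 7*I)/(z + 5*I)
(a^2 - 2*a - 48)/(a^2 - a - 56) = (a + 6)/(a + 7)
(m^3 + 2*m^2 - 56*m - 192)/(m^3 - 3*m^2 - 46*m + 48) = (m + 4)/(m - 1)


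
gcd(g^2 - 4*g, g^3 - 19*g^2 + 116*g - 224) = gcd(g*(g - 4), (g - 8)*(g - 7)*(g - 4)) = g - 4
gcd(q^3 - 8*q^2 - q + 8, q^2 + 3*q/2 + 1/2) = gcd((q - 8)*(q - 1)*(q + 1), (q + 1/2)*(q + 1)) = q + 1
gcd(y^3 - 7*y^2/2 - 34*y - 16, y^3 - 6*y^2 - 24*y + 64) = y^2 - 4*y - 32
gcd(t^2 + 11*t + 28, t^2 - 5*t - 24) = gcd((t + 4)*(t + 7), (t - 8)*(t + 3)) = 1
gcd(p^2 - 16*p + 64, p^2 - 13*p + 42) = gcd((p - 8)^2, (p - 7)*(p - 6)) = 1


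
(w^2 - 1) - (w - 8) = w^2 - w + 7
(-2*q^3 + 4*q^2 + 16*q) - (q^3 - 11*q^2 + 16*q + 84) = -3*q^3 + 15*q^2 - 84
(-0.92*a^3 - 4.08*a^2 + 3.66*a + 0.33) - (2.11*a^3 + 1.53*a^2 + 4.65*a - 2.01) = -3.03*a^3 - 5.61*a^2 - 0.99*a + 2.34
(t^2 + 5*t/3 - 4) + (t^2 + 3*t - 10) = 2*t^2 + 14*t/3 - 14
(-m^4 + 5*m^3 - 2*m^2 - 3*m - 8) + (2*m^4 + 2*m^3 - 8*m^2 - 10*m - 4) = m^4 + 7*m^3 - 10*m^2 - 13*m - 12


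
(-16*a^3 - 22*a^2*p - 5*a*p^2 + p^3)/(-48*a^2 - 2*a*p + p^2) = (2*a^2 + 3*a*p + p^2)/(6*a + p)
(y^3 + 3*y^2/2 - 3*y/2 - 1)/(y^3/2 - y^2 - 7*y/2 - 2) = (-2*y^3 - 3*y^2 + 3*y + 2)/(-y^3 + 2*y^2 + 7*y + 4)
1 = 1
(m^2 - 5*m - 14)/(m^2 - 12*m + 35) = (m + 2)/(m - 5)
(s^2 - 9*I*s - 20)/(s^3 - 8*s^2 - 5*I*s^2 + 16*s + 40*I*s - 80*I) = (s - 4*I)/(s^2 - 8*s + 16)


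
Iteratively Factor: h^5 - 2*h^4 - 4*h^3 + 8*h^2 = (h + 2)*(h^4 - 4*h^3 + 4*h^2) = h*(h + 2)*(h^3 - 4*h^2 + 4*h) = h*(h - 2)*(h + 2)*(h^2 - 2*h) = h^2*(h - 2)*(h + 2)*(h - 2)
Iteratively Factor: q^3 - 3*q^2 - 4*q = (q - 4)*(q^2 + q) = q*(q - 4)*(q + 1)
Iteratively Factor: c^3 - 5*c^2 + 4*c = (c - 4)*(c^2 - c) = (c - 4)*(c - 1)*(c)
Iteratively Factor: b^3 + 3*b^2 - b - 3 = (b + 3)*(b^2 - 1) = (b - 1)*(b + 3)*(b + 1)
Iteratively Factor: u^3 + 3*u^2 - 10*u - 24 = (u - 3)*(u^2 + 6*u + 8) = (u - 3)*(u + 2)*(u + 4)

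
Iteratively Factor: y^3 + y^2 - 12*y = (y)*(y^2 + y - 12) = y*(y + 4)*(y - 3)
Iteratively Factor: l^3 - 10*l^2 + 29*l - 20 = (l - 4)*(l^2 - 6*l + 5) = (l - 4)*(l - 1)*(l - 5)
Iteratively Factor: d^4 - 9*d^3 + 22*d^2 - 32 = (d - 4)*(d^3 - 5*d^2 + 2*d + 8) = (d - 4)*(d - 2)*(d^2 - 3*d - 4) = (d - 4)^2*(d - 2)*(d + 1)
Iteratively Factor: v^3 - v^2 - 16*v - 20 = (v + 2)*(v^2 - 3*v - 10) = (v + 2)^2*(v - 5)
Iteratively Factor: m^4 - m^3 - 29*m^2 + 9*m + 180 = (m - 3)*(m^3 + 2*m^2 - 23*m - 60) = (m - 5)*(m - 3)*(m^2 + 7*m + 12) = (m - 5)*(m - 3)*(m + 3)*(m + 4)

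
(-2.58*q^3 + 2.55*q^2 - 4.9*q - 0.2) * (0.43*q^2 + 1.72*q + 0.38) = -1.1094*q^5 - 3.3411*q^4 + 1.2986*q^3 - 7.545*q^2 - 2.206*q - 0.076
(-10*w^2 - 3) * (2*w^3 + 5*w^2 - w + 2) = -20*w^5 - 50*w^4 + 4*w^3 - 35*w^2 + 3*w - 6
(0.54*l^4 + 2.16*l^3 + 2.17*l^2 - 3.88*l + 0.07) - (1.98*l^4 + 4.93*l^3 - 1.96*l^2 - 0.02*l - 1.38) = -1.44*l^4 - 2.77*l^3 + 4.13*l^2 - 3.86*l + 1.45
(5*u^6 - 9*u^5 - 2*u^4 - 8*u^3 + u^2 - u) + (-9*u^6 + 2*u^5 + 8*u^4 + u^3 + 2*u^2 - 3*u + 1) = -4*u^6 - 7*u^5 + 6*u^4 - 7*u^3 + 3*u^2 - 4*u + 1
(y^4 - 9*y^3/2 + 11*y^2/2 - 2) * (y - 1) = y^5 - 11*y^4/2 + 10*y^3 - 11*y^2/2 - 2*y + 2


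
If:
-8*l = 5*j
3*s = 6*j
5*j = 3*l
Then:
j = 0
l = 0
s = 0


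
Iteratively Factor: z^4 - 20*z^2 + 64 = (z + 4)*(z^3 - 4*z^2 - 4*z + 16) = (z - 4)*(z + 4)*(z^2 - 4) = (z - 4)*(z - 2)*(z + 4)*(z + 2)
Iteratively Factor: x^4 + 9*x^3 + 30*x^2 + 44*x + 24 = (x + 2)*(x^3 + 7*x^2 + 16*x + 12) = (x + 2)^2*(x^2 + 5*x + 6) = (x + 2)^2*(x + 3)*(x + 2)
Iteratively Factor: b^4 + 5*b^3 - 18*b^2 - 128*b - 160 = (b + 4)*(b^3 + b^2 - 22*b - 40) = (b + 4)^2*(b^2 - 3*b - 10) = (b + 2)*(b + 4)^2*(b - 5)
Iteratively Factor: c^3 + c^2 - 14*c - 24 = (c + 3)*(c^2 - 2*c - 8) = (c + 2)*(c + 3)*(c - 4)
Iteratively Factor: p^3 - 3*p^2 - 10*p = (p - 5)*(p^2 + 2*p) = p*(p - 5)*(p + 2)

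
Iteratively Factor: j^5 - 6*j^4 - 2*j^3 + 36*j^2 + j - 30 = (j - 3)*(j^4 - 3*j^3 - 11*j^2 + 3*j + 10) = (j - 3)*(j - 1)*(j^3 - 2*j^2 - 13*j - 10) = (j - 5)*(j - 3)*(j - 1)*(j^2 + 3*j + 2) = (j - 5)*(j - 3)*(j - 1)*(j + 1)*(j + 2)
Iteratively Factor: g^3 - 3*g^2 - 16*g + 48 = (g - 3)*(g^2 - 16) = (g - 3)*(g + 4)*(g - 4)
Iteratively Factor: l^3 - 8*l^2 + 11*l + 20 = (l + 1)*(l^2 - 9*l + 20) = (l - 5)*(l + 1)*(l - 4)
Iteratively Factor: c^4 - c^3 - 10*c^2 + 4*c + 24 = (c + 2)*(c^3 - 3*c^2 - 4*c + 12) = (c - 2)*(c + 2)*(c^2 - c - 6) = (c - 3)*(c - 2)*(c + 2)*(c + 2)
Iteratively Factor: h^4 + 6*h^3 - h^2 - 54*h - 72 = (h + 2)*(h^3 + 4*h^2 - 9*h - 36) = (h + 2)*(h + 3)*(h^2 + h - 12) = (h + 2)*(h + 3)*(h + 4)*(h - 3)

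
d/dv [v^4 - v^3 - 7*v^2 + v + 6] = 4*v^3 - 3*v^2 - 14*v + 1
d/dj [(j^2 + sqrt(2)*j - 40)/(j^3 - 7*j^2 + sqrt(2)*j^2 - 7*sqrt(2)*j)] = (-j^4 - 2*sqrt(2)*j^3 + 118*j^2 - 560*j + 80*sqrt(2)*j - 280*sqrt(2))/(j^2*(j^4 - 14*j^3 + 2*sqrt(2)*j^3 - 28*sqrt(2)*j^2 + 51*j^2 - 28*j + 98*sqrt(2)*j + 98))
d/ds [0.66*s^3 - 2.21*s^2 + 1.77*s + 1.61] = 1.98*s^2 - 4.42*s + 1.77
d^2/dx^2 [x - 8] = 0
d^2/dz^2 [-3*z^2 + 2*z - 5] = -6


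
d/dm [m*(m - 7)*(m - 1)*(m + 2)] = 4*m^3 - 18*m^2 - 18*m + 14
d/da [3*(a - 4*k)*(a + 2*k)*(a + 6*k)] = 9*a^2 + 24*a*k - 60*k^2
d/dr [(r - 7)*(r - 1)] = 2*r - 8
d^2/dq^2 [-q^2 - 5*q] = -2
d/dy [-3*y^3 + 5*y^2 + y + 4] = -9*y^2 + 10*y + 1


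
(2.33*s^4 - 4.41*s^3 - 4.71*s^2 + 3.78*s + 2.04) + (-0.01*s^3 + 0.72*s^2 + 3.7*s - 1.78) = 2.33*s^4 - 4.42*s^3 - 3.99*s^2 + 7.48*s + 0.26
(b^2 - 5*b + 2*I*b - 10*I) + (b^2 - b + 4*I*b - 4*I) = 2*b^2 - 6*b + 6*I*b - 14*I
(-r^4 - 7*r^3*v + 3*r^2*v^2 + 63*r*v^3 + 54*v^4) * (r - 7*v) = -r^5 + 52*r^3*v^2 + 42*r^2*v^3 - 387*r*v^4 - 378*v^5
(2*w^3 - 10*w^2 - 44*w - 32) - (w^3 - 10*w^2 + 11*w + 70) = w^3 - 55*w - 102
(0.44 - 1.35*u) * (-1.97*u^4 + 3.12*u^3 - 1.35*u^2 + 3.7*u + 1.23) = 2.6595*u^5 - 5.0788*u^4 + 3.1953*u^3 - 5.589*u^2 - 0.0325*u + 0.5412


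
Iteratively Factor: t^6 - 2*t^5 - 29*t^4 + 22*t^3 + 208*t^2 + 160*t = (t + 4)*(t^5 - 6*t^4 - 5*t^3 + 42*t^2 + 40*t) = (t - 4)*(t + 4)*(t^4 - 2*t^3 - 13*t^2 - 10*t) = t*(t - 4)*(t + 4)*(t^3 - 2*t^2 - 13*t - 10) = t*(t - 4)*(t + 2)*(t + 4)*(t^2 - 4*t - 5) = t*(t - 5)*(t - 4)*(t + 2)*(t + 4)*(t + 1)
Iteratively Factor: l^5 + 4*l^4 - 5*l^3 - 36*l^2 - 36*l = (l)*(l^4 + 4*l^3 - 5*l^2 - 36*l - 36) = l*(l - 3)*(l^3 + 7*l^2 + 16*l + 12) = l*(l - 3)*(l + 2)*(l^2 + 5*l + 6) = l*(l - 3)*(l + 2)*(l + 3)*(l + 2)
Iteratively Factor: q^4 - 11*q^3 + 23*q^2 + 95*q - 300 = (q - 4)*(q^3 - 7*q^2 - 5*q + 75) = (q - 5)*(q - 4)*(q^2 - 2*q - 15) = (q - 5)*(q - 4)*(q + 3)*(q - 5)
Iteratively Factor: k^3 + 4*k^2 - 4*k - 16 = (k - 2)*(k^2 + 6*k + 8) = (k - 2)*(k + 2)*(k + 4)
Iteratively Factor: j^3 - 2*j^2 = (j - 2)*(j^2) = j*(j - 2)*(j)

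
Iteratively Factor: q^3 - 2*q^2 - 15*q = (q + 3)*(q^2 - 5*q) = (q - 5)*(q + 3)*(q)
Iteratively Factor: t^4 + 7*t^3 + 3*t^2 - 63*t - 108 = (t + 3)*(t^3 + 4*t^2 - 9*t - 36) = (t - 3)*(t + 3)*(t^2 + 7*t + 12) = (t - 3)*(t + 3)^2*(t + 4)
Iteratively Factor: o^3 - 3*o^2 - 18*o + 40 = (o - 5)*(o^2 + 2*o - 8) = (o - 5)*(o + 4)*(o - 2)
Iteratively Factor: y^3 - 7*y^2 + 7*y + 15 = (y - 3)*(y^2 - 4*y - 5) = (y - 5)*(y - 3)*(y + 1)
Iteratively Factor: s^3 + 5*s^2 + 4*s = (s + 4)*(s^2 + s) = (s + 1)*(s + 4)*(s)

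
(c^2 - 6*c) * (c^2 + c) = c^4 - 5*c^3 - 6*c^2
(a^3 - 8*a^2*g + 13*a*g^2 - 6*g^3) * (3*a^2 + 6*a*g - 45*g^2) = 3*a^5 - 18*a^4*g - 54*a^3*g^2 + 420*a^2*g^3 - 621*a*g^4 + 270*g^5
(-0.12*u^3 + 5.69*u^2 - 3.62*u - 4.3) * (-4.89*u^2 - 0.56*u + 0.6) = 0.5868*u^5 - 27.7569*u^4 + 14.4434*u^3 + 26.4682*u^2 + 0.236*u - 2.58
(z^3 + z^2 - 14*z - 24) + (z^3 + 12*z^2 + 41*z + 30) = 2*z^3 + 13*z^2 + 27*z + 6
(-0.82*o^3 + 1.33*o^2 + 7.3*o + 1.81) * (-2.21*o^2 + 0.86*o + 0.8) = 1.8122*o^5 - 3.6445*o^4 - 15.6452*o^3 + 3.3419*o^2 + 7.3966*o + 1.448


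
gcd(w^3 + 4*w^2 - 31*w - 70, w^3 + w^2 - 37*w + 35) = w^2 + 2*w - 35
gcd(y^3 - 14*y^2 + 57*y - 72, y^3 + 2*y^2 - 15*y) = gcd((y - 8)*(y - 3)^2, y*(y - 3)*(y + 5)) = y - 3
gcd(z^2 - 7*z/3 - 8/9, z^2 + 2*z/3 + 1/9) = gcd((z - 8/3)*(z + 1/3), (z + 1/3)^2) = z + 1/3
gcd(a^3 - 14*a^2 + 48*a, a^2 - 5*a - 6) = a - 6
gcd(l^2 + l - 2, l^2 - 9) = 1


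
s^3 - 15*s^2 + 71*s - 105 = (s - 7)*(s - 5)*(s - 3)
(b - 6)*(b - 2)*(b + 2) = b^3 - 6*b^2 - 4*b + 24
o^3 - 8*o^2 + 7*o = o*(o - 7)*(o - 1)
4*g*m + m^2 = m*(4*g + m)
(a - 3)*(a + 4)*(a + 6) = a^3 + 7*a^2 - 6*a - 72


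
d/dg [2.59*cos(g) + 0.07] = -2.59*sin(g)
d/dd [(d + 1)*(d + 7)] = 2*d + 8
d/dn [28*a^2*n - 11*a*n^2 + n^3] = 28*a^2 - 22*a*n + 3*n^2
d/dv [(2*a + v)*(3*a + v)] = 5*a + 2*v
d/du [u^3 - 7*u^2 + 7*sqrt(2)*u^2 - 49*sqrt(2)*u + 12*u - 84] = 3*u^2 - 14*u + 14*sqrt(2)*u - 49*sqrt(2) + 12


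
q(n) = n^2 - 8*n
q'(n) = 2*n - 8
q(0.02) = -0.16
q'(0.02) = -7.96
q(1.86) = -11.42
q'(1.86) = -4.28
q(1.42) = -9.34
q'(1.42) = -5.16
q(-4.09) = 49.45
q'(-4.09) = -16.18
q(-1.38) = 12.94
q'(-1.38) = -10.76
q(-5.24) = 69.38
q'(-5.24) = -18.48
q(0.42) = -3.18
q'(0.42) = -7.16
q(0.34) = -2.60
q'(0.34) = -7.32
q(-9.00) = 153.00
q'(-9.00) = -26.00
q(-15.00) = 345.00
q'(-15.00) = -38.00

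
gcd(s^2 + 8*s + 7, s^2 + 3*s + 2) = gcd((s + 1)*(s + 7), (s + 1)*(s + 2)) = s + 1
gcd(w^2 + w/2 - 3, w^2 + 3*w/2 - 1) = w + 2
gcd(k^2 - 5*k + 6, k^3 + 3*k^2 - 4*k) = 1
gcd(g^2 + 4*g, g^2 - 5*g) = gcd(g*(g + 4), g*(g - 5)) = g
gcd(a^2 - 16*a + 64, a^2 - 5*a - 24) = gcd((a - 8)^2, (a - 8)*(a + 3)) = a - 8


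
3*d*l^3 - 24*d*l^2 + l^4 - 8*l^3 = l^2*(3*d + l)*(l - 8)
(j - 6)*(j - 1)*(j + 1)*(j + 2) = j^4 - 4*j^3 - 13*j^2 + 4*j + 12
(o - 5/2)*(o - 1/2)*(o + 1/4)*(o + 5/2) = o^4 - o^3/4 - 51*o^2/8 + 25*o/16 + 25/32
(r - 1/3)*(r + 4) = r^2 + 11*r/3 - 4/3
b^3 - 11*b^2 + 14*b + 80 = (b - 8)*(b - 5)*(b + 2)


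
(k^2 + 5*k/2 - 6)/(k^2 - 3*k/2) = (k + 4)/k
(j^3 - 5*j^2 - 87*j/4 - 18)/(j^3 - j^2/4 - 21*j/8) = 2*(2*j^2 - 13*j - 24)/(j*(4*j - 7))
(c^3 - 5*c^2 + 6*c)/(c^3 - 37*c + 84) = c*(c - 2)/(c^2 + 3*c - 28)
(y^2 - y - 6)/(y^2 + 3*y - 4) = (y^2 - y - 6)/(y^2 + 3*y - 4)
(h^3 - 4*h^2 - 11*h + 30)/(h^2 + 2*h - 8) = (h^2 - 2*h - 15)/(h + 4)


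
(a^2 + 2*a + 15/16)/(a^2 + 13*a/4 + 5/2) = (a + 3/4)/(a + 2)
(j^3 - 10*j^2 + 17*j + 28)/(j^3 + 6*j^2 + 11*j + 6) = (j^2 - 11*j + 28)/(j^2 + 5*j + 6)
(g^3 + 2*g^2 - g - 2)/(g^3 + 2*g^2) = 1 - 1/g^2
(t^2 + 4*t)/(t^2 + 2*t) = (t + 4)/(t + 2)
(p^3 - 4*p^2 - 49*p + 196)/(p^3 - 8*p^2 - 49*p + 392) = (p - 4)/(p - 8)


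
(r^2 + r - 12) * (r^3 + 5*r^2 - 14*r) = r^5 + 6*r^4 - 21*r^3 - 74*r^2 + 168*r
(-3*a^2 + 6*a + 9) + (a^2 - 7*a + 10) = -2*a^2 - a + 19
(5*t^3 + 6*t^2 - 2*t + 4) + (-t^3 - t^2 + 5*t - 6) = 4*t^3 + 5*t^2 + 3*t - 2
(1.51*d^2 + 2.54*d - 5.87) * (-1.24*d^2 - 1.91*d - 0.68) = -1.8724*d^4 - 6.0337*d^3 + 1.4006*d^2 + 9.4845*d + 3.9916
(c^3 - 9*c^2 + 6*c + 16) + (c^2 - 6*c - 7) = c^3 - 8*c^2 + 9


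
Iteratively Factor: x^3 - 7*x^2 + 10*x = (x - 2)*(x^2 - 5*x) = (x - 5)*(x - 2)*(x)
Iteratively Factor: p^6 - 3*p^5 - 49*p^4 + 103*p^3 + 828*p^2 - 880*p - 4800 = (p - 5)*(p^5 + 2*p^4 - 39*p^3 - 92*p^2 + 368*p + 960) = (p - 5)*(p - 4)*(p^4 + 6*p^3 - 15*p^2 - 152*p - 240) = (p - 5)*(p - 4)*(p + 3)*(p^3 + 3*p^2 - 24*p - 80) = (p - 5)^2*(p - 4)*(p + 3)*(p^2 + 8*p + 16) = (p - 5)^2*(p - 4)*(p + 3)*(p + 4)*(p + 4)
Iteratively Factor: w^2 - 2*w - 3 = (w + 1)*(w - 3)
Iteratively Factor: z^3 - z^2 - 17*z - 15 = (z + 3)*(z^2 - 4*z - 5) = (z + 1)*(z + 3)*(z - 5)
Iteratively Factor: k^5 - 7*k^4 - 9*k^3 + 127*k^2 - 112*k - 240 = (k + 1)*(k^4 - 8*k^3 - k^2 + 128*k - 240) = (k - 3)*(k + 1)*(k^3 - 5*k^2 - 16*k + 80) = (k - 3)*(k + 1)*(k + 4)*(k^2 - 9*k + 20) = (k - 5)*(k - 3)*(k + 1)*(k + 4)*(k - 4)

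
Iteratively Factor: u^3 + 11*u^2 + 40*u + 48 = (u + 4)*(u^2 + 7*u + 12) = (u + 4)^2*(u + 3)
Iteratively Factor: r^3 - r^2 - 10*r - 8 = (r - 4)*(r^2 + 3*r + 2) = (r - 4)*(r + 1)*(r + 2)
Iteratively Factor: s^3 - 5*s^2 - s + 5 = (s + 1)*(s^2 - 6*s + 5) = (s - 5)*(s + 1)*(s - 1)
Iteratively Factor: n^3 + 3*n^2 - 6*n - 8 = (n + 4)*(n^2 - n - 2) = (n + 1)*(n + 4)*(n - 2)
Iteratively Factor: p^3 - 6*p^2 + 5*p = (p - 5)*(p^2 - p) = p*(p - 5)*(p - 1)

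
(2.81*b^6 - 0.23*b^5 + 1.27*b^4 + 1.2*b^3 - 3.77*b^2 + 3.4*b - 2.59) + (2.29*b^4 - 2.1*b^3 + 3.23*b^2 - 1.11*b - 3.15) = 2.81*b^6 - 0.23*b^5 + 3.56*b^4 - 0.9*b^3 - 0.54*b^2 + 2.29*b - 5.74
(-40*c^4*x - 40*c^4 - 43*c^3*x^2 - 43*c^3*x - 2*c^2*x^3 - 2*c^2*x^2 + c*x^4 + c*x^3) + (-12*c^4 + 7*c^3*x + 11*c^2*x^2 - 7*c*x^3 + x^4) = -40*c^4*x - 52*c^4 - 43*c^3*x^2 - 36*c^3*x - 2*c^2*x^3 + 9*c^2*x^2 + c*x^4 - 6*c*x^3 + x^4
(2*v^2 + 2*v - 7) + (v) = 2*v^2 + 3*v - 7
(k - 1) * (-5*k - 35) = -5*k^2 - 30*k + 35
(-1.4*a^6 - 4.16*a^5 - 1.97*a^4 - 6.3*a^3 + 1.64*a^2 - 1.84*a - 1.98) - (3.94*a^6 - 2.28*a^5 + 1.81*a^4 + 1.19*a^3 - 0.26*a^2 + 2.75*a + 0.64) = -5.34*a^6 - 1.88*a^5 - 3.78*a^4 - 7.49*a^3 + 1.9*a^2 - 4.59*a - 2.62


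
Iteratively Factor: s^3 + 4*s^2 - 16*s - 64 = (s + 4)*(s^2 - 16) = (s + 4)^2*(s - 4)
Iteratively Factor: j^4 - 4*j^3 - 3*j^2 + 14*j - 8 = (j - 1)*(j^3 - 3*j^2 - 6*j + 8) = (j - 1)^2*(j^2 - 2*j - 8) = (j - 1)^2*(j + 2)*(j - 4)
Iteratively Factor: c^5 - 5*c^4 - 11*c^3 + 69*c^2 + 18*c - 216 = (c + 2)*(c^4 - 7*c^3 + 3*c^2 + 63*c - 108) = (c + 2)*(c + 3)*(c^3 - 10*c^2 + 33*c - 36) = (c - 4)*(c + 2)*(c + 3)*(c^2 - 6*c + 9) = (c - 4)*(c - 3)*(c + 2)*(c + 3)*(c - 3)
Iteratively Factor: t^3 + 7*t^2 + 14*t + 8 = (t + 4)*(t^2 + 3*t + 2) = (t + 2)*(t + 4)*(t + 1)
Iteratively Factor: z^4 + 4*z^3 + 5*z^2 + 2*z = (z + 1)*(z^3 + 3*z^2 + 2*z) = z*(z + 1)*(z^2 + 3*z + 2) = z*(z + 1)*(z + 2)*(z + 1)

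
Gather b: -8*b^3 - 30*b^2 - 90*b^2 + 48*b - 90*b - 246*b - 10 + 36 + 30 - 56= -8*b^3 - 120*b^2 - 288*b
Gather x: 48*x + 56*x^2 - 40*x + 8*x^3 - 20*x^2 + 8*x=8*x^3 + 36*x^2 + 16*x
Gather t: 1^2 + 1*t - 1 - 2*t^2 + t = -2*t^2 + 2*t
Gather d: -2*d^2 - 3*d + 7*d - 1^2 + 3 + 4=-2*d^2 + 4*d + 6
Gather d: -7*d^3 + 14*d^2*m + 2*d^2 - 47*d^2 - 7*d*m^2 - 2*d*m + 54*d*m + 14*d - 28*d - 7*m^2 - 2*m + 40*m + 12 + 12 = -7*d^3 + d^2*(14*m - 45) + d*(-7*m^2 + 52*m - 14) - 7*m^2 + 38*m + 24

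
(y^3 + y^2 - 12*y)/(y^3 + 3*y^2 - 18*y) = (y + 4)/(y + 6)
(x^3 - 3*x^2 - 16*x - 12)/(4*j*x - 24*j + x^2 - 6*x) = (x^2 + 3*x + 2)/(4*j + x)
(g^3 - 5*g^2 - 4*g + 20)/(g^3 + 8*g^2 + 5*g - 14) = (g^2 - 7*g + 10)/(g^2 + 6*g - 7)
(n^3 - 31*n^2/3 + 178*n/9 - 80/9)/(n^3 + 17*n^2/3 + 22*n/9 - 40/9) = (3*n^2 - 29*n + 40)/(3*n^2 + 19*n + 20)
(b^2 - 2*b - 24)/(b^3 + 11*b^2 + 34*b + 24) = (b - 6)/(b^2 + 7*b + 6)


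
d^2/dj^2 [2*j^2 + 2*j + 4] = 4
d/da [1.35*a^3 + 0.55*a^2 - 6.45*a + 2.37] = 4.05*a^2 + 1.1*a - 6.45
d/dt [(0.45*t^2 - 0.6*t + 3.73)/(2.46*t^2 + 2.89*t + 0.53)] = (2.7765*t^2 - 17.8746*t - 11.0977)/(6.0516*t^4 + 14.2188*t^3 + 10.9597*t^2 + 3.0634*t + 0.2809)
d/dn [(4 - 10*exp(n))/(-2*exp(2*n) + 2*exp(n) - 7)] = (-20*exp(2*n) + 16*exp(n) + 62)*exp(n)/(4*exp(4*n) - 8*exp(3*n) + 32*exp(2*n) - 28*exp(n) + 49)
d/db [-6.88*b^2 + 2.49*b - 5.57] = 2.49 - 13.76*b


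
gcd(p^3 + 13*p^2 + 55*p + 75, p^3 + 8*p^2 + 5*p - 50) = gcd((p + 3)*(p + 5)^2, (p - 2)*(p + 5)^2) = p^2 + 10*p + 25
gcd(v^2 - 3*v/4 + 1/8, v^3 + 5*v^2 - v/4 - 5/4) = v - 1/2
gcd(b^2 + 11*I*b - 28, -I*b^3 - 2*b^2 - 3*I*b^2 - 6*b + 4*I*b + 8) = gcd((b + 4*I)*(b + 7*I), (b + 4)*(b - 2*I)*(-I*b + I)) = 1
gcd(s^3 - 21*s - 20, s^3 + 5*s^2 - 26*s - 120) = s^2 - s - 20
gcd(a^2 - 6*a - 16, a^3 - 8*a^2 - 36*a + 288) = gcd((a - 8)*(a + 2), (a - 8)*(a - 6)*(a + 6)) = a - 8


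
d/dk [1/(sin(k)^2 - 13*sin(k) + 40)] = (13 - 2*sin(k))*cos(k)/(sin(k)^2 - 13*sin(k) + 40)^2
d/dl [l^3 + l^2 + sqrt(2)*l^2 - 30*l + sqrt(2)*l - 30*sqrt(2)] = 3*l^2 + 2*l + 2*sqrt(2)*l - 30 + sqrt(2)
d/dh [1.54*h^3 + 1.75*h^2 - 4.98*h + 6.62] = 4.62*h^2 + 3.5*h - 4.98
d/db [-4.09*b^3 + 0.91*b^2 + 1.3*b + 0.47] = -12.27*b^2 + 1.82*b + 1.3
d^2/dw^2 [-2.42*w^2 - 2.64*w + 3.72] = -4.84000000000000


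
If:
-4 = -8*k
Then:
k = 1/2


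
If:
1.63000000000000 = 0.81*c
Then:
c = 2.01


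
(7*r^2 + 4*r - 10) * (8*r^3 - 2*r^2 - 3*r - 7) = 56*r^5 + 18*r^4 - 109*r^3 - 41*r^2 + 2*r + 70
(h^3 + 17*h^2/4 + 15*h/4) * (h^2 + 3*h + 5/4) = h^5 + 29*h^4/4 + 71*h^3/4 + 265*h^2/16 + 75*h/16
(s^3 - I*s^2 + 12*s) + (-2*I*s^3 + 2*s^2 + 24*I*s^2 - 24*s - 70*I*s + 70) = s^3 - 2*I*s^3 + 2*s^2 + 23*I*s^2 - 12*s - 70*I*s + 70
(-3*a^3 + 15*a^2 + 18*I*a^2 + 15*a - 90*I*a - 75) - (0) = -3*a^3 + 15*a^2 + 18*I*a^2 + 15*a - 90*I*a - 75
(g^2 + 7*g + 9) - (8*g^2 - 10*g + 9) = -7*g^2 + 17*g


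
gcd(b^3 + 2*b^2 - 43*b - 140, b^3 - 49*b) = b - 7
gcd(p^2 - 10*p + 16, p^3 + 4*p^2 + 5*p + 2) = 1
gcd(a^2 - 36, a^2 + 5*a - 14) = 1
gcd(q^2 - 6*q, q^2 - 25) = 1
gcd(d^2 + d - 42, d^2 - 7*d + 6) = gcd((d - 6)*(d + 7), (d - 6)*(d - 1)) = d - 6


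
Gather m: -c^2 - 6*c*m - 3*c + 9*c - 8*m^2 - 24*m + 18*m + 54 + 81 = -c^2 + 6*c - 8*m^2 + m*(-6*c - 6) + 135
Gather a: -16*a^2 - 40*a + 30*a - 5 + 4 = -16*a^2 - 10*a - 1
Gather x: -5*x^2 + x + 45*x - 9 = -5*x^2 + 46*x - 9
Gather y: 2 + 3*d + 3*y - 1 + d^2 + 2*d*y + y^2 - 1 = d^2 + 3*d + y^2 + y*(2*d + 3)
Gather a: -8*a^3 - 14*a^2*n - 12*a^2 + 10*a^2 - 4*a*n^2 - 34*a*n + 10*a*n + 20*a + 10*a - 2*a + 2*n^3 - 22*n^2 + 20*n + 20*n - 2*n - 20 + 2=-8*a^3 + a^2*(-14*n - 2) + a*(-4*n^2 - 24*n + 28) + 2*n^3 - 22*n^2 + 38*n - 18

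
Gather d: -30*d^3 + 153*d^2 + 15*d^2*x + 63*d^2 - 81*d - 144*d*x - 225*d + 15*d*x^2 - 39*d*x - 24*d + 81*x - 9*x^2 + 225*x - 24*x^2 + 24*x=-30*d^3 + d^2*(15*x + 216) + d*(15*x^2 - 183*x - 330) - 33*x^2 + 330*x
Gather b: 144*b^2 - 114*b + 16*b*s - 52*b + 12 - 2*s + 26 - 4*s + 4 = 144*b^2 + b*(16*s - 166) - 6*s + 42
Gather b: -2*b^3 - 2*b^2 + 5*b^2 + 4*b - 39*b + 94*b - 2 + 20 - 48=-2*b^3 + 3*b^2 + 59*b - 30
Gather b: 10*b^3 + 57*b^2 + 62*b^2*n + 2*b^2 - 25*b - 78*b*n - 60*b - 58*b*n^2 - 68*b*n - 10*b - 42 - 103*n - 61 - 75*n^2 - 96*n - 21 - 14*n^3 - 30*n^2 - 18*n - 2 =10*b^3 + b^2*(62*n + 59) + b*(-58*n^2 - 146*n - 95) - 14*n^3 - 105*n^2 - 217*n - 126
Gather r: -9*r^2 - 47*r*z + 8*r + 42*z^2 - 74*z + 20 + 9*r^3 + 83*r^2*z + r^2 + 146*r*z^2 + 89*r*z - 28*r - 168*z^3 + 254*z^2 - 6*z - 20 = 9*r^3 + r^2*(83*z - 8) + r*(146*z^2 + 42*z - 20) - 168*z^3 + 296*z^2 - 80*z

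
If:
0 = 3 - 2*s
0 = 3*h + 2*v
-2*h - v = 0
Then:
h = 0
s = 3/2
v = 0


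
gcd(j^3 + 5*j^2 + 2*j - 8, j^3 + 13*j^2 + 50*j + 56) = j^2 + 6*j + 8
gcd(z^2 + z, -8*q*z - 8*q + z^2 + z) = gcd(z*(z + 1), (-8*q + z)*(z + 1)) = z + 1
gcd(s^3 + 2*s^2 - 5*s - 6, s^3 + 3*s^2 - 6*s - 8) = s^2 - s - 2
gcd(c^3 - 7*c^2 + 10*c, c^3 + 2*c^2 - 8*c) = c^2 - 2*c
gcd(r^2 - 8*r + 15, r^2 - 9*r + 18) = r - 3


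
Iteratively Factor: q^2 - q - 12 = (q - 4)*(q + 3)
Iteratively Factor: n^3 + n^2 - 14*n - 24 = (n + 3)*(n^2 - 2*n - 8) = (n + 2)*(n + 3)*(n - 4)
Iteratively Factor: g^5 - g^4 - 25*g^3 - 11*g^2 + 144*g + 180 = (g + 3)*(g^4 - 4*g^3 - 13*g^2 + 28*g + 60) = (g - 5)*(g + 3)*(g^3 + g^2 - 8*g - 12) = (g - 5)*(g - 3)*(g + 3)*(g^2 + 4*g + 4) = (g - 5)*(g - 3)*(g + 2)*(g + 3)*(g + 2)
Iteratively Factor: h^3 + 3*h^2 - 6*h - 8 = (h + 1)*(h^2 + 2*h - 8) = (h - 2)*(h + 1)*(h + 4)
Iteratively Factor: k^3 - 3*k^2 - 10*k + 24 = (k + 3)*(k^2 - 6*k + 8) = (k - 2)*(k + 3)*(k - 4)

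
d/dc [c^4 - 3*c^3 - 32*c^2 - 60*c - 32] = 4*c^3 - 9*c^2 - 64*c - 60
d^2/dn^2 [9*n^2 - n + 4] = 18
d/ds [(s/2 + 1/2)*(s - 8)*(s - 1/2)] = 3*s^2/2 - 15*s/2 - 9/4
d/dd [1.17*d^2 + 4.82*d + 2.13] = 2.34*d + 4.82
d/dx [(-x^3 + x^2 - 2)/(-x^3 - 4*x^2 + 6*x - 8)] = (5*x^4 - 12*x^3 + 24*x^2 - 32*x + 12)/(x^6 + 8*x^5 + 4*x^4 - 32*x^3 + 100*x^2 - 96*x + 64)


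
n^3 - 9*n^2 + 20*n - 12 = (n - 6)*(n - 2)*(n - 1)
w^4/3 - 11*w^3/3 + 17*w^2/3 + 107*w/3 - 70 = (w/3 + 1)*(w - 7)*(w - 5)*(w - 2)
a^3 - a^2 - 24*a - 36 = (a - 6)*(a + 2)*(a + 3)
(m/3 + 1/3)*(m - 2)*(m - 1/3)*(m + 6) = m^4/3 + 14*m^3/9 - 29*m^2/9 - 28*m/9 + 4/3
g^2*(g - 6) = g^3 - 6*g^2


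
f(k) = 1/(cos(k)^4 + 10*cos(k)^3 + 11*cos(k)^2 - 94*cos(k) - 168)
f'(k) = (4*sin(k)*cos(k)^3 + 30*sin(k)*cos(k)^2 + 22*sin(k)*cos(k) - 94*sin(k))/(cos(k)^4 + 10*cos(k)^3 + 11*cos(k)^2 - 94*cos(k) - 168)^2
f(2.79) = -0.01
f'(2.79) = -0.01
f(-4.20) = -0.01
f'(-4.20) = -0.01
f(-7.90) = -0.01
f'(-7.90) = 0.00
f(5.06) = -0.01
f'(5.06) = 0.00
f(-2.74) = -0.01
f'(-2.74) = 0.01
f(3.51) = -0.01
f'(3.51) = 0.01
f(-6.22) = -0.00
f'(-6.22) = -0.00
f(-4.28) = -0.01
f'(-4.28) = -0.01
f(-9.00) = -0.01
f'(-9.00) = 0.01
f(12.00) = 0.00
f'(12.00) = 0.00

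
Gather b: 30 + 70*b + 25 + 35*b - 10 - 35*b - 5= 70*b + 40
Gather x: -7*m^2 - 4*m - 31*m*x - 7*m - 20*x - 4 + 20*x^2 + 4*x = -7*m^2 - 11*m + 20*x^2 + x*(-31*m - 16) - 4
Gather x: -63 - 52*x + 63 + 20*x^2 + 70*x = 20*x^2 + 18*x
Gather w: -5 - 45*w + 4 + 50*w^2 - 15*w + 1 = 50*w^2 - 60*w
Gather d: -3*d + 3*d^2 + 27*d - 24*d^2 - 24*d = -21*d^2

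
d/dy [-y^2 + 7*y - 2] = 7 - 2*y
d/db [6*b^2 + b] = 12*b + 1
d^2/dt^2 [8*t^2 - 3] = 16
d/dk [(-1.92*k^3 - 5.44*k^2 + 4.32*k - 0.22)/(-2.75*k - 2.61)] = (10.56*k^3 + 29.9936*k^2 + 28.3968*k - 11.8802)/(7.5625*k^2 + 14.355*k + 6.8121)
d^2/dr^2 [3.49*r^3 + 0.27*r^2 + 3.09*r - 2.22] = 20.94*r + 0.54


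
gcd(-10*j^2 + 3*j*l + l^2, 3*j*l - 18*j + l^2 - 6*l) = 1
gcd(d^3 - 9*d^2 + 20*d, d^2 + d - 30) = d - 5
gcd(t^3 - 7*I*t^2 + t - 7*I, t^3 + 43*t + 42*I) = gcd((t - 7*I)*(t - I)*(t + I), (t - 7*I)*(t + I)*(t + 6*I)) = t^2 - 6*I*t + 7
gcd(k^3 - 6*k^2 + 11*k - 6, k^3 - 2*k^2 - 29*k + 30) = k - 1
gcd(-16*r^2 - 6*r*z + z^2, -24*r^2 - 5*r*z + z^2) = -8*r + z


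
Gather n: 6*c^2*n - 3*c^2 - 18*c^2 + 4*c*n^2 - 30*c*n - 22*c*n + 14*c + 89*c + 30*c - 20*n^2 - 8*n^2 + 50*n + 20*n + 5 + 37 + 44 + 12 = -21*c^2 + 133*c + n^2*(4*c - 28) + n*(6*c^2 - 52*c + 70) + 98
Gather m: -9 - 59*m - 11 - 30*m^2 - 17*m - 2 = -30*m^2 - 76*m - 22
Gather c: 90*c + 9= 90*c + 9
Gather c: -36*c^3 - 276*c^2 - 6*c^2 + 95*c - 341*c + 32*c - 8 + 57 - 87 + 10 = -36*c^3 - 282*c^2 - 214*c - 28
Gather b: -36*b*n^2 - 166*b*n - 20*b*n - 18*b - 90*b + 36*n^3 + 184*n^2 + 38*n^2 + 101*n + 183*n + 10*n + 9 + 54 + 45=b*(-36*n^2 - 186*n - 108) + 36*n^3 + 222*n^2 + 294*n + 108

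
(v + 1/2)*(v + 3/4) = v^2 + 5*v/4 + 3/8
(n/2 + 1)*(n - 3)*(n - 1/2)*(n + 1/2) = n^4/2 - n^3/2 - 25*n^2/8 + n/8 + 3/4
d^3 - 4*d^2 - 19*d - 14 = (d - 7)*(d + 1)*(d + 2)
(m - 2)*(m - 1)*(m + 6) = m^3 + 3*m^2 - 16*m + 12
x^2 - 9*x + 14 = (x - 7)*(x - 2)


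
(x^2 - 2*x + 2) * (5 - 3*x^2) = -3*x^4 + 6*x^3 - x^2 - 10*x + 10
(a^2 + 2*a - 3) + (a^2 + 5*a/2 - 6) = 2*a^2 + 9*a/2 - 9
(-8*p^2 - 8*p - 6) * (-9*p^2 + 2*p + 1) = 72*p^4 + 56*p^3 + 30*p^2 - 20*p - 6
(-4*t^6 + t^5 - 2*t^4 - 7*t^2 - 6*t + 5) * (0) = 0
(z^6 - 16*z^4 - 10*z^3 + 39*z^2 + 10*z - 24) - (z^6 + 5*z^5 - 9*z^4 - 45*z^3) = -5*z^5 - 7*z^4 + 35*z^3 + 39*z^2 + 10*z - 24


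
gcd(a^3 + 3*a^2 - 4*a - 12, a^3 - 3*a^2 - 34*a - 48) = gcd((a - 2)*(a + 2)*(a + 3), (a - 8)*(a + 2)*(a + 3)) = a^2 + 5*a + 6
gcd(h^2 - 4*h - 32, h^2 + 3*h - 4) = h + 4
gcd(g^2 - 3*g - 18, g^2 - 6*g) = g - 6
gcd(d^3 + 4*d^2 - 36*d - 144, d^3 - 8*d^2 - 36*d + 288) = d^2 - 36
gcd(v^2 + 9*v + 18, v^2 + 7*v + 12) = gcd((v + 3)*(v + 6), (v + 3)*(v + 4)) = v + 3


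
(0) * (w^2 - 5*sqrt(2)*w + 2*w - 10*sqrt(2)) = 0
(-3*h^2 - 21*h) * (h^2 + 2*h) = -3*h^4 - 27*h^3 - 42*h^2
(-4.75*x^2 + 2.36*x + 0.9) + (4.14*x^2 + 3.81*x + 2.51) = -0.61*x^2 + 6.17*x + 3.41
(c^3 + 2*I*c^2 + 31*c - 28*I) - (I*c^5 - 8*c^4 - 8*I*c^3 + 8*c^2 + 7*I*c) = -I*c^5 + 8*c^4 + c^3 + 8*I*c^3 - 8*c^2 + 2*I*c^2 + 31*c - 7*I*c - 28*I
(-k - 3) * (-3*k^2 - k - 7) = 3*k^3 + 10*k^2 + 10*k + 21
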